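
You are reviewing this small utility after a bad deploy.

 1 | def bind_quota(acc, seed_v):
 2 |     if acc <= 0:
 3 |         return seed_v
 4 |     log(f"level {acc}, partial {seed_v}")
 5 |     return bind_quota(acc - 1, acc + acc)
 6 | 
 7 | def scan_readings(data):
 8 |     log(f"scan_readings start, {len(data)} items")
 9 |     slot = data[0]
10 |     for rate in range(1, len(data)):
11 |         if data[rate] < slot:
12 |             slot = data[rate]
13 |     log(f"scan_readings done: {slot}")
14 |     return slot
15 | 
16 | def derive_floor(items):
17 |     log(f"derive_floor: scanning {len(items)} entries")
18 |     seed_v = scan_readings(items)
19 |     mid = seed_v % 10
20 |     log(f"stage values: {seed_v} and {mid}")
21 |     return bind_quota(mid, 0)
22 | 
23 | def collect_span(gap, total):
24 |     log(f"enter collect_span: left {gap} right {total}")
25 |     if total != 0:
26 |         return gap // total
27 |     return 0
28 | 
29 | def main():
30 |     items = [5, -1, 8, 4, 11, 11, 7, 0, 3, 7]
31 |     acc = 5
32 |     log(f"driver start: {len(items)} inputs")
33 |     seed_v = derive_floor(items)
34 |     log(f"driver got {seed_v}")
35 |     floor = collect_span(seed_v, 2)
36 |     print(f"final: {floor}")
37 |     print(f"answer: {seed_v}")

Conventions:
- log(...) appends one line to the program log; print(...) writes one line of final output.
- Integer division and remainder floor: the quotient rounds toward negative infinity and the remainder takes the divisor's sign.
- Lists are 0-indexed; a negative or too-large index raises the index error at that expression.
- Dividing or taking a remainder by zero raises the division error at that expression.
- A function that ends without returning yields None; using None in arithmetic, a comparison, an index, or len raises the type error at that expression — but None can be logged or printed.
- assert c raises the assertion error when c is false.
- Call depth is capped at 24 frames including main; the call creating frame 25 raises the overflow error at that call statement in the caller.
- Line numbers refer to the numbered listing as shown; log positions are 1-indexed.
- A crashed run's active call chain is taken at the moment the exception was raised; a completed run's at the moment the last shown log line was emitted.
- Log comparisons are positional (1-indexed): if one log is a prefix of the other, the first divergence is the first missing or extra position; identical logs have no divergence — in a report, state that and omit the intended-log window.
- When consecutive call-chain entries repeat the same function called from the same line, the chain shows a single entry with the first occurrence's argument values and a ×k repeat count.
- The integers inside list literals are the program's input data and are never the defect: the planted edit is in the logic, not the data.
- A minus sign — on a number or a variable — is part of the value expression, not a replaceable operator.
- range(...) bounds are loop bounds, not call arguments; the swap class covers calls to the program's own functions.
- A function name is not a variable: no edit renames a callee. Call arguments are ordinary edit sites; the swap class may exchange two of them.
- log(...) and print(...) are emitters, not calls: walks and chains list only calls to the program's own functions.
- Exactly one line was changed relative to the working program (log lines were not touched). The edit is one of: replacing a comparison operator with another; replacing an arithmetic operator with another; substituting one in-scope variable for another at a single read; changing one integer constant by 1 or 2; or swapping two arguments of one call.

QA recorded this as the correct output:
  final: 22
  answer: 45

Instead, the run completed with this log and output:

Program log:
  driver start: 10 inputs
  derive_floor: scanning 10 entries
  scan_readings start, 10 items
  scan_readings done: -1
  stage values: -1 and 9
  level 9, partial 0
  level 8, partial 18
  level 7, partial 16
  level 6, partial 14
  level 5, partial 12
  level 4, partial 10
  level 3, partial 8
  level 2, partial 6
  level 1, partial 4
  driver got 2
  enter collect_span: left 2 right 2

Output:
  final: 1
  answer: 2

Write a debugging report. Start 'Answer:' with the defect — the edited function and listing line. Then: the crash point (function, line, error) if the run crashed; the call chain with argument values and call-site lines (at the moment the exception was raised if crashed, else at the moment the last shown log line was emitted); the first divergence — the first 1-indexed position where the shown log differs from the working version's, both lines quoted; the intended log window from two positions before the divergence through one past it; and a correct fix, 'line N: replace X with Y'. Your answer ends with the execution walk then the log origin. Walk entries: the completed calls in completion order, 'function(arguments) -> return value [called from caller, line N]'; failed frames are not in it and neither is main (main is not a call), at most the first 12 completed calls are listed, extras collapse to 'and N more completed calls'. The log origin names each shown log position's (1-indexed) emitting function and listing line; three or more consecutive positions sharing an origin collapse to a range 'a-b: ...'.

Answer: the defect is in bind_quota at line 5.
The tell: The log first diverges at position 7: the faulty run prints 'level 8, partial 18' where the working version prints 'level 8, partial 9'.
Call chain: main -> collect_span(2, 2) (called at line 35).
First divergence: position 7; shown 'level 8, partial 18' vs intended 'level 8, partial 9'.
Intended log window:
  5: stage values: -1 and 9
  6: level 9, partial 0
  7: level 8, partial 9
  8: level 7, partial 17
Execution walk:
  scan_readings([5, -1, 8, 4, 11, 11, 7, 0, 3, 7]) -> -1  [called from derive_floor, line 18]
  bind_quota(0, 2) -> 2  [called from bind_quota, line 5]
  bind_quota(1, 4) -> 2  [called from bind_quota, line 5]
  bind_quota(2, 6) -> 2  [called from bind_quota, line 5]
  bind_quota(3, 8) -> 2  [called from bind_quota, line 5]
  bind_quota(4, 10) -> 2  [called from bind_quota, line 5]
  bind_quota(5, 12) -> 2  [called from bind_quota, line 5]
  bind_quota(6, 14) -> 2  [called from bind_quota, line 5]
  bind_quota(7, 16) -> 2  [called from bind_quota, line 5]
  bind_quota(8, 18) -> 2  [called from bind_quota, line 5]
  bind_quota(9, 0) -> 2  [called from derive_floor, line 21]
  derive_floor([5, -1, 8, 4, 11, 11, 7, 0, 3, 7]) -> 2  [called from main, line 33]
  ... and 1 more completed call
Log origin:
  1 — main, line 32
  2 — derive_floor, line 17
  3 — scan_readings, line 8
  4 — scan_readings, line 13
  5 — derive_floor, line 20
  6-14 — bind_quota, line 4
  15 — main, line 34
  16 — collect_span, line 24
A correct fix: line 5: replace `acc + acc` with `seed_v + acc`.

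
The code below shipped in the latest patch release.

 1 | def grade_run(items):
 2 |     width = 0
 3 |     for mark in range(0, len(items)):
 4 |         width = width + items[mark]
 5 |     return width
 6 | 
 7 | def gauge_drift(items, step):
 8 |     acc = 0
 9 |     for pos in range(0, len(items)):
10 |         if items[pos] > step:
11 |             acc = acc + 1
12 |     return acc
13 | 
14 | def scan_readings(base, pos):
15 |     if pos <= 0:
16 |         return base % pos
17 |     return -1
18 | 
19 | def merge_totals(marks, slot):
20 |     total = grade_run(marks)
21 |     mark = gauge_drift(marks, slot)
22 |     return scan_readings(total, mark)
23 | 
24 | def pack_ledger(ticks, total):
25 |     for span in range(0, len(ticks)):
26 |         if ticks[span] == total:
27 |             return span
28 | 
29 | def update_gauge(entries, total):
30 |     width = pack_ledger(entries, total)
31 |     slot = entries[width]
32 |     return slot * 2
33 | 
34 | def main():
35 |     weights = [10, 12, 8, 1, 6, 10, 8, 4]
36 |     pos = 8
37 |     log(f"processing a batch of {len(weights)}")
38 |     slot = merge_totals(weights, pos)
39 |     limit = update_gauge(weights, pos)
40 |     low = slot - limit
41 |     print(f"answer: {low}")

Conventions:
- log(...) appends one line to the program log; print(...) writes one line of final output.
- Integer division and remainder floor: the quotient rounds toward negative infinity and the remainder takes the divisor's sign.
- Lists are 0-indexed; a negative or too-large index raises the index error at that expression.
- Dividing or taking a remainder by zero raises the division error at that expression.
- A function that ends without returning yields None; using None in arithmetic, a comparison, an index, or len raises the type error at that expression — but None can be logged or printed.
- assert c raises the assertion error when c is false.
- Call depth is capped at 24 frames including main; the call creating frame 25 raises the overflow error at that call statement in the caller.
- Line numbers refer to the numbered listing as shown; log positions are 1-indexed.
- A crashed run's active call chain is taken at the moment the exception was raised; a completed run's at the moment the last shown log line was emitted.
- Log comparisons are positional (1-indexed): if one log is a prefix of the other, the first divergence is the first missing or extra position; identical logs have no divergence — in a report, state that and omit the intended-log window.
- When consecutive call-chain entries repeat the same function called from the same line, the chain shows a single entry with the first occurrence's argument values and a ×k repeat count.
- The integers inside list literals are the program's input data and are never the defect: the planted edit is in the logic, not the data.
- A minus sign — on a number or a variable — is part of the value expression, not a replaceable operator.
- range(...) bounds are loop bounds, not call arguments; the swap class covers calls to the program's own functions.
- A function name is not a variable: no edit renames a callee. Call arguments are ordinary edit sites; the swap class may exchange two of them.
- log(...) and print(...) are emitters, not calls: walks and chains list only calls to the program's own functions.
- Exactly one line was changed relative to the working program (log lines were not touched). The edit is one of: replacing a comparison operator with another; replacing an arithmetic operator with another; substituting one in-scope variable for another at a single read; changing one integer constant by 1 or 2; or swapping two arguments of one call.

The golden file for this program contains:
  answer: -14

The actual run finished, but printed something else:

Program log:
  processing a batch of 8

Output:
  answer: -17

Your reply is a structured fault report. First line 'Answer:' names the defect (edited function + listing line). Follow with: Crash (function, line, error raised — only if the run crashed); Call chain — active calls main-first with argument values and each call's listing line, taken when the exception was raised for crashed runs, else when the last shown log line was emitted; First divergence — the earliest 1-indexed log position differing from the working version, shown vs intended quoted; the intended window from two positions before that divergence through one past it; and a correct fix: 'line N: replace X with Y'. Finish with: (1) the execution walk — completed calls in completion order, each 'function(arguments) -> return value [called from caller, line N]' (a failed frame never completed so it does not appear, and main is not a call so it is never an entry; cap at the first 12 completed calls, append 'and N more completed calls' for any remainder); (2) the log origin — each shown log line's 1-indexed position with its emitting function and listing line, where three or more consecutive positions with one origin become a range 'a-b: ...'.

Answer: the defect is in scan_readings at line 15.
The tell: Nothing in the log betrays the bug — only the output does.
Call chain: main.
First divergence: none; the two logs match at every position.
Execution walk:
  grade_run([10, 12, 8, 1, 6, 10, 8, 4]) -> 59  [called from merge_totals, line 20]
  gauge_drift([10, 12, 8, 1, 6, 10, 8, 4], 8) -> 3  [called from merge_totals, line 21]
  scan_readings(59, 3) -> -1  [called from merge_totals, line 22]
  merge_totals([10, 12, 8, 1, 6, 10, 8, 4], 8) -> -1  [called from main, line 38]
  pack_ledger([10, 12, 8, 1, 6, 10, 8, 4], 8) -> 2  [called from update_gauge, line 30]
  update_gauge([10, 12, 8, 1, 6, 10, 8, 4], 8) -> 16  [called from main, line 39]
Log line origins:
  1: logged in main at line 37
A correct fix: line 15: replace `<=` with `!=`.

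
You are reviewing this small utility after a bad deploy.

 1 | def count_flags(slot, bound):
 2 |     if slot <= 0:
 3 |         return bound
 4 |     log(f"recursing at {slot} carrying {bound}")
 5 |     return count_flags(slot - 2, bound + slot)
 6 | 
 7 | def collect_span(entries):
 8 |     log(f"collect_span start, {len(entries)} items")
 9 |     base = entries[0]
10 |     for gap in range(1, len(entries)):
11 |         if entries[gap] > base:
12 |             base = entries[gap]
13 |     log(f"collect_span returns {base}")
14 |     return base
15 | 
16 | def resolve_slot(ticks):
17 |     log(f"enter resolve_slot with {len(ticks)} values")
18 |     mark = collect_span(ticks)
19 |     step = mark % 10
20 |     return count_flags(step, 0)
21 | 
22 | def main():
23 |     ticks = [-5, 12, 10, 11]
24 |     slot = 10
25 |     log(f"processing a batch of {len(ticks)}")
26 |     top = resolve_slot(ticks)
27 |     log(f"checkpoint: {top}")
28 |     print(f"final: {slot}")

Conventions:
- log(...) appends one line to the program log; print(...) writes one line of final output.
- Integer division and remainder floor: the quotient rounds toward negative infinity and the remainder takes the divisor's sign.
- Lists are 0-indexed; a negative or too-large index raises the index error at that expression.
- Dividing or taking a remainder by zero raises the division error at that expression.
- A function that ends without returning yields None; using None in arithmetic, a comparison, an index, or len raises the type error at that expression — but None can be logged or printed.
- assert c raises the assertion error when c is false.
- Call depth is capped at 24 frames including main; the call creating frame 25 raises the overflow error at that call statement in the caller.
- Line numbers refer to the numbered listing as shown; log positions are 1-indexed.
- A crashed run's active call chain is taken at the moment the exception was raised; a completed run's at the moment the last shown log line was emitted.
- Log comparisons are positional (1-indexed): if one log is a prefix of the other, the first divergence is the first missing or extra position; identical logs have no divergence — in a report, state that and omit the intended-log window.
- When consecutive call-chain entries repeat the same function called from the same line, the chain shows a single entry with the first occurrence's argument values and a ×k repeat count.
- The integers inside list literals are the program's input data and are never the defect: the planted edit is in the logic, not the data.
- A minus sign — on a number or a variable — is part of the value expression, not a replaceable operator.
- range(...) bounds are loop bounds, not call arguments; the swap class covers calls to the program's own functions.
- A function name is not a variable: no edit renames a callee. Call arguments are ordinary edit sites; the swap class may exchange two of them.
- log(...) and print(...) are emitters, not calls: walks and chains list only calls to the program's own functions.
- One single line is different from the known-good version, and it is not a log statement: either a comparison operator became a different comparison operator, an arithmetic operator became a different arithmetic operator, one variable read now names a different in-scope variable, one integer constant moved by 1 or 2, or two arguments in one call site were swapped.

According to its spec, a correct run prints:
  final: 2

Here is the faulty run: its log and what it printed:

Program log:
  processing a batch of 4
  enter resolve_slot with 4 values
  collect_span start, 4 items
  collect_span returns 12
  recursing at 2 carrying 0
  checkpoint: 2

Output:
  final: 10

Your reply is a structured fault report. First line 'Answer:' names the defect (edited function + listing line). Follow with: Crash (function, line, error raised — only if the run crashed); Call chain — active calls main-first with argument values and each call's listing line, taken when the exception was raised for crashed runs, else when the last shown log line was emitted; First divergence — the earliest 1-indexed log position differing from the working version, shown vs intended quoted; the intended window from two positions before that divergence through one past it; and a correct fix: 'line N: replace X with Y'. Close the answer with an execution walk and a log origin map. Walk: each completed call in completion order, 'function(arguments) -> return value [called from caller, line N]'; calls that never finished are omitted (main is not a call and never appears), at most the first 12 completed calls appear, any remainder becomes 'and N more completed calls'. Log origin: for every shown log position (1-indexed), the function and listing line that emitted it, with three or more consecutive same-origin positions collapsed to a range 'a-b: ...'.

Answer: the defect is in main at line 28.
Key fact: The logs agree in full; only the final output differs.
Call chain: main.
First divergence: none — the logs agree in full.
Execution walk:
  collect_span([-5, 12, 10, 11]) -> 12  [called from resolve_slot, line 18]
  count_flags(0, 2) -> 2  [called from count_flags, line 5]
  count_flags(2, 0) -> 2  [called from resolve_slot, line 20]
  resolve_slot([-5, 12, 10, 11]) -> 2  [called from main, line 26]
Origin of each log line:
  1: emitted by main (line 25)
  2: emitted by resolve_slot (line 17)
  3: emitted by collect_span (line 8)
  4: emitted by collect_span (line 13)
  5: emitted by count_flags (line 4)
  6: emitted by main (line 27)
A correct fix: line 28: replace `slot` with `top`.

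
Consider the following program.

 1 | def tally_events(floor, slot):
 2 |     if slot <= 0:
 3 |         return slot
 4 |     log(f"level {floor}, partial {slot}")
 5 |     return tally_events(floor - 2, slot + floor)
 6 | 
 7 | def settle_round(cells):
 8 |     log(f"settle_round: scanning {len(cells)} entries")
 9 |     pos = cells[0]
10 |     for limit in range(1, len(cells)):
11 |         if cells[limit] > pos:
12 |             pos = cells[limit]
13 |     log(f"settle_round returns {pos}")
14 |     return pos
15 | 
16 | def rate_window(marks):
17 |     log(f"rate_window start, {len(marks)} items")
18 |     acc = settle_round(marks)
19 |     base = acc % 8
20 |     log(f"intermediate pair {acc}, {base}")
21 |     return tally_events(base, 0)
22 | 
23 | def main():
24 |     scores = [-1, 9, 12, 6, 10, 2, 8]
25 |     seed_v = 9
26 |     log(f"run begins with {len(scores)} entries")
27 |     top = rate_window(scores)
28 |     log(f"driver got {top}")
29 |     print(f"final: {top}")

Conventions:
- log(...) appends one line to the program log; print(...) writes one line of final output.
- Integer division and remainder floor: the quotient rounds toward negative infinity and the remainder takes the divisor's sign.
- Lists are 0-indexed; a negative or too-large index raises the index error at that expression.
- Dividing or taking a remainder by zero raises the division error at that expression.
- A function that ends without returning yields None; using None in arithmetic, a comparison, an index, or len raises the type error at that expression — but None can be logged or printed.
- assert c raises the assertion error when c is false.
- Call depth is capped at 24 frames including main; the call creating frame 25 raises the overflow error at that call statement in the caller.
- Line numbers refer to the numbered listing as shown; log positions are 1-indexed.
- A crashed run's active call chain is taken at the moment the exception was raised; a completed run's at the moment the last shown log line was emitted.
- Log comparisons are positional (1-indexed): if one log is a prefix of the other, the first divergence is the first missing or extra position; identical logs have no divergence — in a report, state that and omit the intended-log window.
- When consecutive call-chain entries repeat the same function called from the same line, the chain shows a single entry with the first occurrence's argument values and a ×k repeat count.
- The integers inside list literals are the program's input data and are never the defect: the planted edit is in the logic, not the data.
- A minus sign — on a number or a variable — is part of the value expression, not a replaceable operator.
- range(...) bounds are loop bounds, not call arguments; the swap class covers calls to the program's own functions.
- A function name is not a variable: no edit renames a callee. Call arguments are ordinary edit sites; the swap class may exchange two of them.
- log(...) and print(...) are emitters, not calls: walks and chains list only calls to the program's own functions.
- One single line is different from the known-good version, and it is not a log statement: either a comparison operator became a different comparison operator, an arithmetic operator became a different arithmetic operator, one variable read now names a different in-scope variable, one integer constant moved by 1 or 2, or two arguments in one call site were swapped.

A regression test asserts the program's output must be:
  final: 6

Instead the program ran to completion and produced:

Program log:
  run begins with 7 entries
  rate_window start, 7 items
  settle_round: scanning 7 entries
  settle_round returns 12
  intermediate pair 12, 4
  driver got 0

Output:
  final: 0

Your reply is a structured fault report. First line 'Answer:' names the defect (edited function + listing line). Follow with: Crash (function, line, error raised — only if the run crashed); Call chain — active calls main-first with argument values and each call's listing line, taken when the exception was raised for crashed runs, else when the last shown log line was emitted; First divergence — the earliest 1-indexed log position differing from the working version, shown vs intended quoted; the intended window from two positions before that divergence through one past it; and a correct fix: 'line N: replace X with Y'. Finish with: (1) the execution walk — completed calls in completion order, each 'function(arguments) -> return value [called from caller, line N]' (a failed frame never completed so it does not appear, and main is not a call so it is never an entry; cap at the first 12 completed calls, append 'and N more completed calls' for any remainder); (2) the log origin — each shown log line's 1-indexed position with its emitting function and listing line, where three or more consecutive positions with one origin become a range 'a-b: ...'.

Answer: the defect is in tally_events at line 2.
Key observation: Everything matches until log position 6, which reads 'driver got 0' in place of 'level 4, partial 0'.
Call chain: main.
First divergence: at position 6 the run shows 'driver got 0' where the working version logs 'level 4, partial 0'.
Intended log window:
  4: settle_round returns 12
  5: intermediate pair 12, 4
  6: level 4, partial 0
  7: level 2, partial 4
Execution walk:
  settle_round([-1, 9, 12, 6, 10, 2, 8]) -> 12  [called from rate_window, line 18]
  tally_events(4, 0) -> 0  [called from rate_window, line 21]
  rate_window([-1, 9, 12, 6, 10, 2, 8]) -> 0  [called from main, line 27]
Log origins:
  1: from main, line 26
  2: from rate_window, line 17
  3: from settle_round, line 8
  4: from settle_round, line 13
  5: from rate_window, line 20
  6: from main, line 28
A correct fix: line 2: replace `slot` with `floor`.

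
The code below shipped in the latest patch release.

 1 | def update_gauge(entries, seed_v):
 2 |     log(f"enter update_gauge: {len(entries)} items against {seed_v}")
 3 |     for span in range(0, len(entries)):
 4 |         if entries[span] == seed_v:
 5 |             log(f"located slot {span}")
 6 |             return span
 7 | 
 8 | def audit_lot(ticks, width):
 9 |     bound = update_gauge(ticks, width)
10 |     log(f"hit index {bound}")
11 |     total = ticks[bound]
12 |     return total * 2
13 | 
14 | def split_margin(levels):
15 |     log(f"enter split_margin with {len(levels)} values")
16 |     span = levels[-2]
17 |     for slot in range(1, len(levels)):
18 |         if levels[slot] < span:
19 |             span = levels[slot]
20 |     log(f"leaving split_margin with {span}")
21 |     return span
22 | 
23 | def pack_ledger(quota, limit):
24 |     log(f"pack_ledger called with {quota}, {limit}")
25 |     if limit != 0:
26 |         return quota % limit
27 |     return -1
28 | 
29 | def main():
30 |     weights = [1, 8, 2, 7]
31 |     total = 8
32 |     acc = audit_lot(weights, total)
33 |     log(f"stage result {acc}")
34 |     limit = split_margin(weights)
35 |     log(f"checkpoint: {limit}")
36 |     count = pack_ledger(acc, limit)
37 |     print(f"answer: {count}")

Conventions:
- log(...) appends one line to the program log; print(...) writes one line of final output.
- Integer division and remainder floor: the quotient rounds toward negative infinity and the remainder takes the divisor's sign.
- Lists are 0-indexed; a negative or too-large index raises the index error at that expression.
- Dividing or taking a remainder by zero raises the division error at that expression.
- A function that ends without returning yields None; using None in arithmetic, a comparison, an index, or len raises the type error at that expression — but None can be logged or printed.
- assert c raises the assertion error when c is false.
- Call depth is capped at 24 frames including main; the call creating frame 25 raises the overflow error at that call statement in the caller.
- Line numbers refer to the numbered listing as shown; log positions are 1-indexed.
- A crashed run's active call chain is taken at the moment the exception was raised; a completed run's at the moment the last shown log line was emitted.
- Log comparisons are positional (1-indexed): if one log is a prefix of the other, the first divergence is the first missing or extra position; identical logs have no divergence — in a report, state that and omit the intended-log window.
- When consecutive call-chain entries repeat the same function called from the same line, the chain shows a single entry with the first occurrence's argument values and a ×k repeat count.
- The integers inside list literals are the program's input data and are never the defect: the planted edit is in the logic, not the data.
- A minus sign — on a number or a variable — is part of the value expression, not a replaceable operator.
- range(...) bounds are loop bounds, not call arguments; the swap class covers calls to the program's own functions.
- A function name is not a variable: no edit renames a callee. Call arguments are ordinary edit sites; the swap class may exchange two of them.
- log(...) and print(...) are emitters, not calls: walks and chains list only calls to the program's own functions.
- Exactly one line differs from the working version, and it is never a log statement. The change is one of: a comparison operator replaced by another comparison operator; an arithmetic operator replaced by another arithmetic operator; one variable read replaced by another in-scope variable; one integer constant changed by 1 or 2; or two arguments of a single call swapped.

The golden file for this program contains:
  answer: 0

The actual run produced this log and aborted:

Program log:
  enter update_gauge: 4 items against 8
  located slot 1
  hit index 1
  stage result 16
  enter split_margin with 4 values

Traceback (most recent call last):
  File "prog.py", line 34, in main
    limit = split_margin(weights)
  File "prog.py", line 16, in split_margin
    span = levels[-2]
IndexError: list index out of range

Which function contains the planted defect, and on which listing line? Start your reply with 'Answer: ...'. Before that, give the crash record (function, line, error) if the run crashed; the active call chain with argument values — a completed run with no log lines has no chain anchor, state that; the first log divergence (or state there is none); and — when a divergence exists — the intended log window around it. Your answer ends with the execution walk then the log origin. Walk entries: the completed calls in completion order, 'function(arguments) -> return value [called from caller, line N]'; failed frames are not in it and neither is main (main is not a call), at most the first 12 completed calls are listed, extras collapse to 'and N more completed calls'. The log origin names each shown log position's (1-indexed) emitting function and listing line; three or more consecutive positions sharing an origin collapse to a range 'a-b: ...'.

Answer: the defect is in split_margin at line 16.
Core observation: The shown log is a 5-line prefix of the intended one, whose next entry is 'leaving split_margin with 1'.
Crash: split_margin, line 16, IndexError.
Call chain: main -> split_margin([1, 8, 2, 7]) (called at line 34).
First divergence: position 6 — the faulty run's log ends after 5 lines; the working version continues with 'leaving split_margin with 1'.
Intended log window:
  4: stage result 16
  5: enter split_margin with 4 values
  6: leaving split_margin with 1
  7: checkpoint: 1
Execution walk:
  update_gauge([1, 8, 2, 7], 8) -> 1  [called from audit_lot, line 9]
  audit_lot([1, 8, 2, 7], 8) -> 16  [called from main, line 32]
Origin of each log line:
  1: logged in update_gauge at line 2
  2: logged in update_gauge at line 5
  3: logged in audit_lot at line 10
  4: logged in main at line 33
  5: logged in split_margin at line 15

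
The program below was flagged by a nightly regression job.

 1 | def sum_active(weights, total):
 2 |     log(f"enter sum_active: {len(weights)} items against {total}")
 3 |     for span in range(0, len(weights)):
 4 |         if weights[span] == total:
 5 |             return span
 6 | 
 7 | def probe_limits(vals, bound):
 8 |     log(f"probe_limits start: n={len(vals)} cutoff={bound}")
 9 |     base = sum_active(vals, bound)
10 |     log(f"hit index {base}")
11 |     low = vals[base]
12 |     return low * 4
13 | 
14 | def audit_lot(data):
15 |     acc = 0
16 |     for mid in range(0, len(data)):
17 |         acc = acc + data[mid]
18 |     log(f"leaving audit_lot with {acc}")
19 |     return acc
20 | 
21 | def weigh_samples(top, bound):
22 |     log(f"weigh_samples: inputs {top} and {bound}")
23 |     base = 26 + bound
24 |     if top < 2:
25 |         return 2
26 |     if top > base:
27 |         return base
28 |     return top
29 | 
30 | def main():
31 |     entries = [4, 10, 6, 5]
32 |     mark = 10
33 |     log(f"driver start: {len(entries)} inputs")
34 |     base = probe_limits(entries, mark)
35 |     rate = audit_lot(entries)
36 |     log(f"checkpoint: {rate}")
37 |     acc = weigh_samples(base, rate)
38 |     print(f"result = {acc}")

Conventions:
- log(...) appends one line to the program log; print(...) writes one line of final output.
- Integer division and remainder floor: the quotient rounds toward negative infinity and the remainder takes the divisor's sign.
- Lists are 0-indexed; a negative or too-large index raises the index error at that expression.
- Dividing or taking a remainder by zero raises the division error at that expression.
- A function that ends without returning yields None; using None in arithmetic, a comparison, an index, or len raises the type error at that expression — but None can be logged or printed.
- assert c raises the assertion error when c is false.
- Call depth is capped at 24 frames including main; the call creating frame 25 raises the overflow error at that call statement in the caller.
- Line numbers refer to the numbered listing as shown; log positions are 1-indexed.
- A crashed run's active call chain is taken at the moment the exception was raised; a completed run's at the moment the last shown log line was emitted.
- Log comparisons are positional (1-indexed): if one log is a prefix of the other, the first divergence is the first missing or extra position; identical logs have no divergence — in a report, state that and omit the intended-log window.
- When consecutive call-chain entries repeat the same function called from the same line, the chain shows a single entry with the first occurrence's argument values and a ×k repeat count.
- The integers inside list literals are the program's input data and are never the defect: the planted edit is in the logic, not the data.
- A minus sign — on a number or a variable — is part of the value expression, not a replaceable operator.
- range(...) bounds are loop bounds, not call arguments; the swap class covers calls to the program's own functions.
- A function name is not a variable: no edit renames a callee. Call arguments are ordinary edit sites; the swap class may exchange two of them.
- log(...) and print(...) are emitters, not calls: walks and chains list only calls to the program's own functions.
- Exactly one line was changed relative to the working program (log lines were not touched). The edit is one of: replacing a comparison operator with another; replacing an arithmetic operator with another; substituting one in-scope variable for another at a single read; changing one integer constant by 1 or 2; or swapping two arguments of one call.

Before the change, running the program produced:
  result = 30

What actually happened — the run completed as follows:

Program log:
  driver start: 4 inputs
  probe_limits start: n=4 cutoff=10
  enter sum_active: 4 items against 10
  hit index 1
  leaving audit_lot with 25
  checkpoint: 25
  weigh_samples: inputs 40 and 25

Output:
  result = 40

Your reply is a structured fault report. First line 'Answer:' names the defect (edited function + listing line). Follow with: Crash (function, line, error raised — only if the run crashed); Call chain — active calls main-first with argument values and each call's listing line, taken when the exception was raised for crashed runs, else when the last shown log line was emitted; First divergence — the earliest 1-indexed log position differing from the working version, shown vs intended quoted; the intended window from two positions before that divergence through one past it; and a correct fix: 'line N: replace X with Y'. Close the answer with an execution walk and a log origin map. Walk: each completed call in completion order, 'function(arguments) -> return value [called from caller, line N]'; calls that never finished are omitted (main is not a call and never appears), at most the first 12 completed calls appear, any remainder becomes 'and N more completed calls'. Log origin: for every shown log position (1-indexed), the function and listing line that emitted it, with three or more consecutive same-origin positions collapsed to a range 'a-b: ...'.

Answer: the defect is in probe_limits at line 12.
Key fact: Everything matches until log position 7, which reads 'weigh_samples: inputs 40 and 25' in place of 'weigh_samples: inputs 30 and 25'.
Call chain: main -> weigh_samples(40, 25) (called at line 37).
First divergence: position 7 — shown 'weigh_samples: inputs 40 and 25', intended 'weigh_samples: inputs 30 and 25'.
Intended log window:
  5: leaving audit_lot with 25
  6: checkpoint: 25
  7: weigh_samples: inputs 30 and 25
Execution walk:
  sum_active([4, 10, 6, 5], 10) -> 1  [called from probe_limits, line 9]
  probe_limits([4, 10, 6, 5], 10) -> 40  [called from main, line 34]
  audit_lot([4, 10, 6, 5]) -> 25  [called from main, line 35]
  weigh_samples(40, 25) -> 40  [called from main, line 37]
Origin of each log line:
  1: emitted by main (line 33)
  2: emitted by probe_limits (line 8)
  3: emitted by sum_active (line 2)
  4: emitted by probe_limits (line 10)
  5: emitted by audit_lot (line 18)
  6: emitted by main (line 36)
  7: emitted by weigh_samples (line 22)
A correct fix: line 12: replace `4` with `3`.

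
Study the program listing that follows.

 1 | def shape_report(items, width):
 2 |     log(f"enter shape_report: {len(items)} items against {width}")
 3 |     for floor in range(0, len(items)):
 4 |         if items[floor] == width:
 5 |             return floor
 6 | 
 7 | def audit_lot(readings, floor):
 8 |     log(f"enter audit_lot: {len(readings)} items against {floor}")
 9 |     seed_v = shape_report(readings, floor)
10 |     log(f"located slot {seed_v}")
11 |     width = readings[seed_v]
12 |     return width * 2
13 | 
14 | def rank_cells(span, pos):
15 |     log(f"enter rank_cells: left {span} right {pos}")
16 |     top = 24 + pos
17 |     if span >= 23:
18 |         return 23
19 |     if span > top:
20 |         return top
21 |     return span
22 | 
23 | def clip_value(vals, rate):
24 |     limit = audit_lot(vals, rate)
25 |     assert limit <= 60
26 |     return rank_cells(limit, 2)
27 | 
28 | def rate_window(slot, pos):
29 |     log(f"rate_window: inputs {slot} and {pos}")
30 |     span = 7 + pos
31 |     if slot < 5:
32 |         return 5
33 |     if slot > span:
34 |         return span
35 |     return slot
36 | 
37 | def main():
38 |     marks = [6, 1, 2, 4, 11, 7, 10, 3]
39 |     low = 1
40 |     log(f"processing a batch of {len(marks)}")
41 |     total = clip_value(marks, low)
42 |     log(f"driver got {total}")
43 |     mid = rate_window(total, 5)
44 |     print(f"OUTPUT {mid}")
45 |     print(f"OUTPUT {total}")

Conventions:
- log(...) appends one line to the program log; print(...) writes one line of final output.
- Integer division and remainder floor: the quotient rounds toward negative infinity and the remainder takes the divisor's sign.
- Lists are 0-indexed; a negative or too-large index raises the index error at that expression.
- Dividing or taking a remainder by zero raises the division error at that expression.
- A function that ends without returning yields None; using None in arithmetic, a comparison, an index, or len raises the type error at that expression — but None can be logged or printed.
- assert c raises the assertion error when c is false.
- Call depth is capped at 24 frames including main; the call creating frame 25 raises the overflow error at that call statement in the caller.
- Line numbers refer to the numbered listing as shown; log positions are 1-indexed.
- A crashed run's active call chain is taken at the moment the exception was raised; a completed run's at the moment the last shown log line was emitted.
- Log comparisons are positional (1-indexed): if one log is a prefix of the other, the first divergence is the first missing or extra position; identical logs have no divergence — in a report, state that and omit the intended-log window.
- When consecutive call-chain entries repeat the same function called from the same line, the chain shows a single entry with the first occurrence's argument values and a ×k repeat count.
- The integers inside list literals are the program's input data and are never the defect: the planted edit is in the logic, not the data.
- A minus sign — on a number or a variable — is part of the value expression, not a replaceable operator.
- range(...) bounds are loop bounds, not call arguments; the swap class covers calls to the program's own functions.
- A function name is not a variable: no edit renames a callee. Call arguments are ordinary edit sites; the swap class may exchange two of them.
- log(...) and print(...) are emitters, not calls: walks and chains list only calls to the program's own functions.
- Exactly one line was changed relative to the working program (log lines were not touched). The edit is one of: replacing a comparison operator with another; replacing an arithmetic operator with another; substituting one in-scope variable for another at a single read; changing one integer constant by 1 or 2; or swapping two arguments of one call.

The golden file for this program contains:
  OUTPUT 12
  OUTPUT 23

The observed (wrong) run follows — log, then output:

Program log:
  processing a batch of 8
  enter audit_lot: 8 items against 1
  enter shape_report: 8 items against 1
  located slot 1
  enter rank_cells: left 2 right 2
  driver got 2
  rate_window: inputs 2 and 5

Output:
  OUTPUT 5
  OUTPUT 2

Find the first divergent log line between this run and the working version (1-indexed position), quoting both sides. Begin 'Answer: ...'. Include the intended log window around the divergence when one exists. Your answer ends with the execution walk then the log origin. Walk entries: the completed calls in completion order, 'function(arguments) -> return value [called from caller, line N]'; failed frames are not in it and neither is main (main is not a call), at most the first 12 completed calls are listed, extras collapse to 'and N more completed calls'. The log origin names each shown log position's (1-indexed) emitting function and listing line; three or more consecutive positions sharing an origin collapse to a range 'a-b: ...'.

Answer: position 6 — the shown line 'driver got 2' should read 'driver got 23'.
Intended log window:
  4: located slot 1
  5: enter rank_cells: left 2 right 2
  6: driver got 23
  7: rate_window: inputs 23 and 5
Execution walk:
  shape_report([6, 1, 2, 4, 11, 7, 10, 3], 1) -> 1  [called from audit_lot, line 9]
  audit_lot([6, 1, 2, 4, 11, 7, 10, 3], 1) -> 2  [called from clip_value, line 24]
  rank_cells(2, 2) -> 2  [called from clip_value, line 26]
  clip_value([6, 1, 2, 4, 11, 7, 10, 3], 1) -> 2  [called from main, line 41]
  rate_window(2, 5) -> 5  [called from main, line 43]
Log origins:
  1 — main, line 40
  2 — audit_lot, line 8
  3 — shape_report, line 2
  4 — audit_lot, line 10
  5 — rank_cells, line 15
  6 — main, line 42
  7 — rate_window, line 29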